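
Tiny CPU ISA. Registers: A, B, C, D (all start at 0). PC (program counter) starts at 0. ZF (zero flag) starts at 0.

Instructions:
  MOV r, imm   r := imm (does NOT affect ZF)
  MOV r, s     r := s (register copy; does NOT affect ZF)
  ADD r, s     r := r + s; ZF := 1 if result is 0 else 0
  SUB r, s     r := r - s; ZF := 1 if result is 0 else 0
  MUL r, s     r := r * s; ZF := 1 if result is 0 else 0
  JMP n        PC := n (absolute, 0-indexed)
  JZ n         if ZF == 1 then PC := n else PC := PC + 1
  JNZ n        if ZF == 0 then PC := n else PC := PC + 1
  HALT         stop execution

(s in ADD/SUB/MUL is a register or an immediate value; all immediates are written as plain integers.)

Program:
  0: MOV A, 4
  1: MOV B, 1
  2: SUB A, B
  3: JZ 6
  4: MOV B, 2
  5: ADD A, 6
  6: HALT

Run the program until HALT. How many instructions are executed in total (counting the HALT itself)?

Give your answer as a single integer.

Step 1: PC=0 exec 'MOV A, 4'. After: A=4 B=0 C=0 D=0 ZF=0 PC=1
Step 2: PC=1 exec 'MOV B, 1'. After: A=4 B=1 C=0 D=0 ZF=0 PC=2
Step 3: PC=2 exec 'SUB A, B'. After: A=3 B=1 C=0 D=0 ZF=0 PC=3
Step 4: PC=3 exec 'JZ 6'. After: A=3 B=1 C=0 D=0 ZF=0 PC=4
Step 5: PC=4 exec 'MOV B, 2'. After: A=3 B=2 C=0 D=0 ZF=0 PC=5
Step 6: PC=5 exec 'ADD A, 6'. After: A=9 B=2 C=0 D=0 ZF=0 PC=6
Step 7: PC=6 exec 'HALT'. After: A=9 B=2 C=0 D=0 ZF=0 PC=6 HALTED
Total instructions executed: 7

Answer: 7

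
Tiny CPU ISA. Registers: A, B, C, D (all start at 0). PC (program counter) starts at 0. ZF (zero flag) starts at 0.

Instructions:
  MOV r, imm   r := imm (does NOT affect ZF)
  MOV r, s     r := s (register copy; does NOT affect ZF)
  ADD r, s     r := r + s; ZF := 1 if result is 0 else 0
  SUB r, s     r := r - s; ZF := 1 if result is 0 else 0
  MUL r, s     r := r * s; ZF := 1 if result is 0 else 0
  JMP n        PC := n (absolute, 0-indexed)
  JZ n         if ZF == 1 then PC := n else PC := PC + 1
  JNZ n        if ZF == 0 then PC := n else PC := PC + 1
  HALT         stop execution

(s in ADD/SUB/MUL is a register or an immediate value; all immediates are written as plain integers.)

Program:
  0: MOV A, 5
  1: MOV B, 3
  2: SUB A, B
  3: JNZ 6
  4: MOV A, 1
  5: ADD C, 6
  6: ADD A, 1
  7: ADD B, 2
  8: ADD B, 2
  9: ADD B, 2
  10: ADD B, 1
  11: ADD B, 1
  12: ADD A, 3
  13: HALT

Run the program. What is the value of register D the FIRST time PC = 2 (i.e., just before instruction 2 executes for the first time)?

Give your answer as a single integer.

Step 1: PC=0 exec 'MOV A, 5'. After: A=5 B=0 C=0 D=0 ZF=0 PC=1
Step 2: PC=1 exec 'MOV B, 3'. After: A=5 B=3 C=0 D=0 ZF=0 PC=2
First time PC=2: D=0

0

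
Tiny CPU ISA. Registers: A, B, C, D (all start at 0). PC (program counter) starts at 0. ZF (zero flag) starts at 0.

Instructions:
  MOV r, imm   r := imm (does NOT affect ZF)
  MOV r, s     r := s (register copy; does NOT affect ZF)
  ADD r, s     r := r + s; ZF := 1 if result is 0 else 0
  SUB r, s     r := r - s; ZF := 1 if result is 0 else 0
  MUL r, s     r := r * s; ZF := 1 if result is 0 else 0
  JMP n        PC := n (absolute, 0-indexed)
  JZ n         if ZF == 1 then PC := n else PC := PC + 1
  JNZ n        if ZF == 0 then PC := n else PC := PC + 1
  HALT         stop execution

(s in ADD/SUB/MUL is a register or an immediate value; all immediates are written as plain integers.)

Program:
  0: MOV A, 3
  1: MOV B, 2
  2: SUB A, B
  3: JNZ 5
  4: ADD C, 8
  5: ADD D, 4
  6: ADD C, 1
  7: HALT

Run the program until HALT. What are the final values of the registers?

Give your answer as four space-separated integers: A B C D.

Answer: 1 2 1 4

Derivation:
Step 1: PC=0 exec 'MOV A, 3'. After: A=3 B=0 C=0 D=0 ZF=0 PC=1
Step 2: PC=1 exec 'MOV B, 2'. After: A=3 B=2 C=0 D=0 ZF=0 PC=2
Step 3: PC=2 exec 'SUB A, B'. After: A=1 B=2 C=0 D=0 ZF=0 PC=3
Step 4: PC=3 exec 'JNZ 5'. After: A=1 B=2 C=0 D=0 ZF=0 PC=5
Step 5: PC=5 exec 'ADD D, 4'. After: A=1 B=2 C=0 D=4 ZF=0 PC=6
Step 6: PC=6 exec 'ADD C, 1'. After: A=1 B=2 C=1 D=4 ZF=0 PC=7
Step 7: PC=7 exec 'HALT'. After: A=1 B=2 C=1 D=4 ZF=0 PC=7 HALTED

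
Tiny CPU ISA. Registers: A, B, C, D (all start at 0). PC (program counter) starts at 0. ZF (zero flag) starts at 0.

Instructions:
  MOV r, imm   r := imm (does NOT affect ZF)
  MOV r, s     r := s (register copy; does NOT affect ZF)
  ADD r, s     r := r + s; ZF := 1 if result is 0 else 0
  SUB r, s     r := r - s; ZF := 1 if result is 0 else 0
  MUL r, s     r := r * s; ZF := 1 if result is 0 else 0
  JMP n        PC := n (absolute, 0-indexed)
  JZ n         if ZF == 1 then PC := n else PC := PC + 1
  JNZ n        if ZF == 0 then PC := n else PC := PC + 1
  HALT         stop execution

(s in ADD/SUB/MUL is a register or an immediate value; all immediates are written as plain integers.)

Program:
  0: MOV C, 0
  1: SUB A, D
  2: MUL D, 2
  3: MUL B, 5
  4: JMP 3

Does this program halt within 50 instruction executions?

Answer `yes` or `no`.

Step 1: PC=0 exec 'MOV C, 0'. After: A=0 B=0 C=0 D=0 ZF=0 PC=1
Step 2: PC=1 exec 'SUB A, D'. After: A=0 B=0 C=0 D=0 ZF=1 PC=2
Step 3: PC=2 exec 'MUL D, 2'. After: A=0 B=0 C=0 D=0 ZF=1 PC=3
Step 4: PC=3 exec 'MUL B, 5'. After: A=0 B=0 C=0 D=0 ZF=1 PC=4
Step 5: PC=4 exec 'JMP 3'. After: A=0 B=0 C=0 D=0 ZF=1 PC=3
State after step 5 equals state after step 3: the program is in a cycle of length 2 and will never halt.

Answer: no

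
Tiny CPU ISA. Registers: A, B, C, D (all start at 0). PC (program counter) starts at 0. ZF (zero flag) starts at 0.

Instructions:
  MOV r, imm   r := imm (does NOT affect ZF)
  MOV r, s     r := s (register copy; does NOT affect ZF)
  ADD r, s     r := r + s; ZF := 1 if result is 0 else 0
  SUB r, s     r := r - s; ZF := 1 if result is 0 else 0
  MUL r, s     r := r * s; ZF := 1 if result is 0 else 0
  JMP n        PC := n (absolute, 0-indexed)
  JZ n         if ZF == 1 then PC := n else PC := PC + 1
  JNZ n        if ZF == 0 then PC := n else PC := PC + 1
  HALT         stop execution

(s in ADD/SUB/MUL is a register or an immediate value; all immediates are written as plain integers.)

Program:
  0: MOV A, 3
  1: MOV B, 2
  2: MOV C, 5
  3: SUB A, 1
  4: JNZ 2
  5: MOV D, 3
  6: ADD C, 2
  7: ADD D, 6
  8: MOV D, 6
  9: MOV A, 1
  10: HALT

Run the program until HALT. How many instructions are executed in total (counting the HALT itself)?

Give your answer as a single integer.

Answer: 17

Derivation:
Step 1: PC=0 exec 'MOV A, 3'. After: A=3 B=0 C=0 D=0 ZF=0 PC=1
Step 2: PC=1 exec 'MOV B, 2'. After: A=3 B=2 C=0 D=0 ZF=0 PC=2
Step 3: PC=2 exec 'MOV C, 5'. After: A=3 B=2 C=5 D=0 ZF=0 PC=3
Step 4: PC=3 exec 'SUB A, 1'. After: A=2 B=2 C=5 D=0 ZF=0 PC=4
Step 5: PC=4 exec 'JNZ 2'. After: A=2 B=2 C=5 D=0 ZF=0 PC=2
Step 6: PC=2 exec 'MOV C, 5'. After: A=2 B=2 C=5 D=0 ZF=0 PC=3
Step 7: PC=3 exec 'SUB A, 1'. After: A=1 B=2 C=5 D=0 ZF=0 PC=4
Step 8: PC=4 exec 'JNZ 2'. After: A=1 B=2 C=5 D=0 ZF=0 PC=2
Step 9: PC=2 exec 'MOV C, 5'. After: A=1 B=2 C=5 D=0 ZF=0 PC=3
Step 10: PC=3 exec 'SUB A, 1'. After: A=0 B=2 C=5 D=0 ZF=1 PC=4
Step 11: PC=4 exec 'JNZ 2'. After: A=0 B=2 C=5 D=0 ZF=1 PC=5
Step 12: PC=5 exec 'MOV D, 3'. After: A=0 B=2 C=5 D=3 ZF=1 PC=6
Step 13: PC=6 exec 'ADD C, 2'. After: A=0 B=2 C=7 D=3 ZF=0 PC=7
Step 14: PC=7 exec 'ADD D, 6'. After: A=0 B=2 C=7 D=9 ZF=0 PC=8
Step 15: PC=8 exec 'MOV D, 6'. After: A=0 B=2 C=7 D=6 ZF=0 PC=9
Step 16: PC=9 exec 'MOV A, 1'. After: A=1 B=2 C=7 D=6 ZF=0 PC=10
Step 17: PC=10 exec 'HALT'. After: A=1 B=2 C=7 D=6 ZF=0 PC=10 HALTED
Total instructions executed: 17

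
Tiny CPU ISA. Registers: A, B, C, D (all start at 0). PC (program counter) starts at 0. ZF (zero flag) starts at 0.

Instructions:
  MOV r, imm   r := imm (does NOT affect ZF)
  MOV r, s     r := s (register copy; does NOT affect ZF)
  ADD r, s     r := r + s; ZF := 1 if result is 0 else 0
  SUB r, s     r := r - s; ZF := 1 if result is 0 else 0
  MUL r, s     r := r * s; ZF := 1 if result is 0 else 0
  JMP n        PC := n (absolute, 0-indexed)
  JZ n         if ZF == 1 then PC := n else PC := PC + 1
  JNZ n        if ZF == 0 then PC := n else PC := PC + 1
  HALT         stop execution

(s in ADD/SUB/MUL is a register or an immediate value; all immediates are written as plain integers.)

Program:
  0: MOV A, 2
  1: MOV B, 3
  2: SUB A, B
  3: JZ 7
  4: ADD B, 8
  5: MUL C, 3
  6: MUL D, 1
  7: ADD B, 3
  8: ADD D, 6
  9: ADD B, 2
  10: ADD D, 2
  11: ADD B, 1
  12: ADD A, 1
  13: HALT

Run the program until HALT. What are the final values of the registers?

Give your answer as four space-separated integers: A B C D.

Step 1: PC=0 exec 'MOV A, 2'. After: A=2 B=0 C=0 D=0 ZF=0 PC=1
Step 2: PC=1 exec 'MOV B, 3'. After: A=2 B=3 C=0 D=0 ZF=0 PC=2
Step 3: PC=2 exec 'SUB A, B'. After: A=-1 B=3 C=0 D=0 ZF=0 PC=3
Step 4: PC=3 exec 'JZ 7'. After: A=-1 B=3 C=0 D=0 ZF=0 PC=4
Step 5: PC=4 exec 'ADD B, 8'. After: A=-1 B=11 C=0 D=0 ZF=0 PC=5
Step 6: PC=5 exec 'MUL C, 3'. After: A=-1 B=11 C=0 D=0 ZF=1 PC=6
Step 7: PC=6 exec 'MUL D, 1'. After: A=-1 B=11 C=0 D=0 ZF=1 PC=7
Step 8: PC=7 exec 'ADD B, 3'. After: A=-1 B=14 C=0 D=0 ZF=0 PC=8
Step 9: PC=8 exec 'ADD D, 6'. After: A=-1 B=14 C=0 D=6 ZF=0 PC=9
Step 10: PC=9 exec 'ADD B, 2'. After: A=-1 B=16 C=0 D=6 ZF=0 PC=10
Step 11: PC=10 exec 'ADD D, 2'. After: A=-1 B=16 C=0 D=8 ZF=0 PC=11
Step 12: PC=11 exec 'ADD B, 1'. After: A=-1 B=17 C=0 D=8 ZF=0 PC=12
Step 13: PC=12 exec 'ADD A, 1'. After: A=0 B=17 C=0 D=8 ZF=1 PC=13
Step 14: PC=13 exec 'HALT'. After: A=0 B=17 C=0 D=8 ZF=1 PC=13 HALTED

Answer: 0 17 0 8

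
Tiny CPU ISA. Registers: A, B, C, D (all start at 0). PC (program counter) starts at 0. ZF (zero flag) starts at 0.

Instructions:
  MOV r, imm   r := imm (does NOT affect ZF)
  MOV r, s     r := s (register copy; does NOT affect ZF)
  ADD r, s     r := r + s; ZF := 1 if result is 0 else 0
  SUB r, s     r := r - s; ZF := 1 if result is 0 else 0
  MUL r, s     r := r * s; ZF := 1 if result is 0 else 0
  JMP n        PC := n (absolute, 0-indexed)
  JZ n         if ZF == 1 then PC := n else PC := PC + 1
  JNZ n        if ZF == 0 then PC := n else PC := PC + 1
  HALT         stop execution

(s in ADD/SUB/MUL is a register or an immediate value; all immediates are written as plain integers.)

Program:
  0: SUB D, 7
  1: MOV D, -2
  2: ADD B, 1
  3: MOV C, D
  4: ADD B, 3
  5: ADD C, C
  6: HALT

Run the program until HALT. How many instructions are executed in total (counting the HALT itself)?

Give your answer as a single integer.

Step 1: PC=0 exec 'SUB D, 7'. After: A=0 B=0 C=0 D=-7 ZF=0 PC=1
Step 2: PC=1 exec 'MOV D, -2'. After: A=0 B=0 C=0 D=-2 ZF=0 PC=2
Step 3: PC=2 exec 'ADD B, 1'. After: A=0 B=1 C=0 D=-2 ZF=0 PC=3
Step 4: PC=3 exec 'MOV C, D'. After: A=0 B=1 C=-2 D=-2 ZF=0 PC=4
Step 5: PC=4 exec 'ADD B, 3'. After: A=0 B=4 C=-2 D=-2 ZF=0 PC=5
Step 6: PC=5 exec 'ADD C, C'. After: A=0 B=4 C=-4 D=-2 ZF=0 PC=6
Step 7: PC=6 exec 'HALT'. After: A=0 B=4 C=-4 D=-2 ZF=0 PC=6 HALTED
Total instructions executed: 7

Answer: 7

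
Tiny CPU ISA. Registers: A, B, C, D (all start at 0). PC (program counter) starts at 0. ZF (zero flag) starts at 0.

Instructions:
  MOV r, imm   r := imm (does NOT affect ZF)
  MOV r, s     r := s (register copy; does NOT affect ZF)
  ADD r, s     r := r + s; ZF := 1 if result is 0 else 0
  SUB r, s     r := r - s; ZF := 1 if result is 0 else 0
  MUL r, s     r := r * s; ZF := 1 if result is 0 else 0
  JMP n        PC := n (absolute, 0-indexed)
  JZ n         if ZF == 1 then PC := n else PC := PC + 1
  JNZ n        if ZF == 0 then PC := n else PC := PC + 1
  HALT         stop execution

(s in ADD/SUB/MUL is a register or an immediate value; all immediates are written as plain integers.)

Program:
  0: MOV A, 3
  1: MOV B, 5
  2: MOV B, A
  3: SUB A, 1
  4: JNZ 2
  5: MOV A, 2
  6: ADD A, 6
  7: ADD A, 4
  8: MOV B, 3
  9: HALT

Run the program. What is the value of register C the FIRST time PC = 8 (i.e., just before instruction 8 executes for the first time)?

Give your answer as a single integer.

Step 1: PC=0 exec 'MOV A, 3'. After: A=3 B=0 C=0 D=0 ZF=0 PC=1
Step 2: PC=1 exec 'MOV B, 5'. After: A=3 B=5 C=0 D=0 ZF=0 PC=2
Step 3: PC=2 exec 'MOV B, A'. After: A=3 B=3 C=0 D=0 ZF=0 PC=3
Step 4: PC=3 exec 'SUB A, 1'. After: A=2 B=3 C=0 D=0 ZF=0 PC=4
Step 5: PC=4 exec 'JNZ 2'. After: A=2 B=3 C=0 D=0 ZF=0 PC=2
Step 6: PC=2 exec 'MOV B, A'. After: A=2 B=2 C=0 D=0 ZF=0 PC=3
Step 7: PC=3 exec 'SUB A, 1'. After: A=1 B=2 C=0 D=0 ZF=0 PC=4
Step 8: PC=4 exec 'JNZ 2'. After: A=1 B=2 C=0 D=0 ZF=0 PC=2
Step 9: PC=2 exec 'MOV B, A'. After: A=1 B=1 C=0 D=0 ZF=0 PC=3
Step 10: PC=3 exec 'SUB A, 1'. After: A=0 B=1 C=0 D=0 ZF=1 PC=4
Step 11: PC=4 exec 'JNZ 2'. After: A=0 B=1 C=0 D=0 ZF=1 PC=5
Step 12: PC=5 exec 'MOV A, 2'. After: A=2 B=1 C=0 D=0 ZF=1 PC=6
Step 13: PC=6 exec 'ADD A, 6'. After: A=8 B=1 C=0 D=0 ZF=0 PC=7
Step 14: PC=7 exec 'ADD A, 4'. After: A=12 B=1 C=0 D=0 ZF=0 PC=8
First time PC=8: C=0

0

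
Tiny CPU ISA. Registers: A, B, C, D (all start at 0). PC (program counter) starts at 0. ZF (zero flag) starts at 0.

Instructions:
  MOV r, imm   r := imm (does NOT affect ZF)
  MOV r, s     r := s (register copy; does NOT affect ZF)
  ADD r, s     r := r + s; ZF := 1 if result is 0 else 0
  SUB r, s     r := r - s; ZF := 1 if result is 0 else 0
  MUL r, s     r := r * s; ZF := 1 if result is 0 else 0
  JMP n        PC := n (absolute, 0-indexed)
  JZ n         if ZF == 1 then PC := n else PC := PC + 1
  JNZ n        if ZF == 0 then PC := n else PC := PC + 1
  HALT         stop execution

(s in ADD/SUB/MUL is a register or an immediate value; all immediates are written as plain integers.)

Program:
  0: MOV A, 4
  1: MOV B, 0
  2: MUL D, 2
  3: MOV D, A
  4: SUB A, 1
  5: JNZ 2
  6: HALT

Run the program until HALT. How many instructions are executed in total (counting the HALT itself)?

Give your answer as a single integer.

Step 1: PC=0 exec 'MOV A, 4'. After: A=4 B=0 C=0 D=0 ZF=0 PC=1
Step 2: PC=1 exec 'MOV B, 0'. After: A=4 B=0 C=0 D=0 ZF=0 PC=2
Step 3: PC=2 exec 'MUL D, 2'. After: A=4 B=0 C=0 D=0 ZF=1 PC=3
Step 4: PC=3 exec 'MOV D, A'. After: A=4 B=0 C=0 D=4 ZF=1 PC=4
Step 5: PC=4 exec 'SUB A, 1'. After: A=3 B=0 C=0 D=4 ZF=0 PC=5
Step 6: PC=5 exec 'JNZ 2'. After: A=3 B=0 C=0 D=4 ZF=0 PC=2
Step 7: PC=2 exec 'MUL D, 2'. After: A=3 B=0 C=0 D=8 ZF=0 PC=3
Step 8: PC=3 exec 'MOV D, A'. After: A=3 B=0 C=0 D=3 ZF=0 PC=4
Step 9: PC=4 exec 'SUB A, 1'. After: A=2 B=0 C=0 D=3 ZF=0 PC=5
Step 10: PC=5 exec 'JNZ 2'. After: A=2 B=0 C=0 D=3 ZF=0 PC=2
Step 11: PC=2 exec 'MUL D, 2'. After: A=2 B=0 C=0 D=6 ZF=0 PC=3
Step 12: PC=3 exec 'MOV D, A'. After: A=2 B=0 C=0 D=2 ZF=0 PC=4
Step 13: PC=4 exec 'SUB A, 1'. After: A=1 B=0 C=0 D=2 ZF=0 PC=5
Step 14: PC=5 exec 'JNZ 2'. After: A=1 B=0 C=0 D=2 ZF=0 PC=2
Step 15: PC=2 exec 'MUL D, 2'. After: A=1 B=0 C=0 D=4 ZF=0 PC=3
Step 16: PC=3 exec 'MOV D, A'. After: A=1 B=0 C=0 D=1 ZF=0 PC=4
Step 17: PC=4 exec 'SUB A, 1'. After: A=0 B=0 C=0 D=1 ZF=1 PC=5
Step 18: PC=5 exec 'JNZ 2'. After: A=0 B=0 C=0 D=1 ZF=1 PC=6
Step 19: PC=6 exec 'HALT'. After: A=0 B=0 C=0 D=1 ZF=1 PC=6 HALTED
Total instructions executed: 19

Answer: 19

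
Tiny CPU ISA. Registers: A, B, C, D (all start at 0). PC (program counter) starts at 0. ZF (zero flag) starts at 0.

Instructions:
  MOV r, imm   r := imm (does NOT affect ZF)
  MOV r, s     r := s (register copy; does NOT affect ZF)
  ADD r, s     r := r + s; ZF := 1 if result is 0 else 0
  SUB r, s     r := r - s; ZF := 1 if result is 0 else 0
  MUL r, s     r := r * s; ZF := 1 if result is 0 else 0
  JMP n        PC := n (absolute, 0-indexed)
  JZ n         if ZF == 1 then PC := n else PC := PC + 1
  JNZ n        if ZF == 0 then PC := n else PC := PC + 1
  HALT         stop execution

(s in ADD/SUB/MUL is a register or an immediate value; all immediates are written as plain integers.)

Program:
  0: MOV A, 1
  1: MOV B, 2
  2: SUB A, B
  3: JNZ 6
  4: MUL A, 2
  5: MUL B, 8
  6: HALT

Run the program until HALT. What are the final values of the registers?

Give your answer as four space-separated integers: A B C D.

Step 1: PC=0 exec 'MOV A, 1'. After: A=1 B=0 C=0 D=0 ZF=0 PC=1
Step 2: PC=1 exec 'MOV B, 2'. After: A=1 B=2 C=0 D=0 ZF=0 PC=2
Step 3: PC=2 exec 'SUB A, B'. After: A=-1 B=2 C=0 D=0 ZF=0 PC=3
Step 4: PC=3 exec 'JNZ 6'. After: A=-1 B=2 C=0 D=0 ZF=0 PC=6
Step 5: PC=6 exec 'HALT'. After: A=-1 B=2 C=0 D=0 ZF=0 PC=6 HALTED

Answer: -1 2 0 0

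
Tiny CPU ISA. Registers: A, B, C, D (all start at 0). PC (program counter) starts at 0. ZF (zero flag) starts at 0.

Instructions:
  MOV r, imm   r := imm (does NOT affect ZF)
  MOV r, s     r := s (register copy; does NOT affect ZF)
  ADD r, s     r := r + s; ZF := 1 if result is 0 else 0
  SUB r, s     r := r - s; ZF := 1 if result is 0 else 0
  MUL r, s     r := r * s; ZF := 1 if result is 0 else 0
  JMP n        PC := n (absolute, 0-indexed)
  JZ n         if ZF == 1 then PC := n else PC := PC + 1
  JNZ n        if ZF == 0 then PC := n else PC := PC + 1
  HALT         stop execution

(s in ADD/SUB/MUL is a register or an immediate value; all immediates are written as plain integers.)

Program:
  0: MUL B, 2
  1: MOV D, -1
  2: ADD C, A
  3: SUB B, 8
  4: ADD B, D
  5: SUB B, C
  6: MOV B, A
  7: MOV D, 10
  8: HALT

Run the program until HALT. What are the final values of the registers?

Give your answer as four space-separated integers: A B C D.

Answer: 0 0 0 10

Derivation:
Step 1: PC=0 exec 'MUL B, 2'. After: A=0 B=0 C=0 D=0 ZF=1 PC=1
Step 2: PC=1 exec 'MOV D, -1'. After: A=0 B=0 C=0 D=-1 ZF=1 PC=2
Step 3: PC=2 exec 'ADD C, A'. After: A=0 B=0 C=0 D=-1 ZF=1 PC=3
Step 4: PC=3 exec 'SUB B, 8'. After: A=0 B=-8 C=0 D=-1 ZF=0 PC=4
Step 5: PC=4 exec 'ADD B, D'. After: A=0 B=-9 C=0 D=-1 ZF=0 PC=5
Step 6: PC=5 exec 'SUB B, C'. After: A=0 B=-9 C=0 D=-1 ZF=0 PC=6
Step 7: PC=6 exec 'MOV B, A'. After: A=0 B=0 C=0 D=-1 ZF=0 PC=7
Step 8: PC=7 exec 'MOV D, 10'. After: A=0 B=0 C=0 D=10 ZF=0 PC=8
Step 9: PC=8 exec 'HALT'. After: A=0 B=0 C=0 D=10 ZF=0 PC=8 HALTED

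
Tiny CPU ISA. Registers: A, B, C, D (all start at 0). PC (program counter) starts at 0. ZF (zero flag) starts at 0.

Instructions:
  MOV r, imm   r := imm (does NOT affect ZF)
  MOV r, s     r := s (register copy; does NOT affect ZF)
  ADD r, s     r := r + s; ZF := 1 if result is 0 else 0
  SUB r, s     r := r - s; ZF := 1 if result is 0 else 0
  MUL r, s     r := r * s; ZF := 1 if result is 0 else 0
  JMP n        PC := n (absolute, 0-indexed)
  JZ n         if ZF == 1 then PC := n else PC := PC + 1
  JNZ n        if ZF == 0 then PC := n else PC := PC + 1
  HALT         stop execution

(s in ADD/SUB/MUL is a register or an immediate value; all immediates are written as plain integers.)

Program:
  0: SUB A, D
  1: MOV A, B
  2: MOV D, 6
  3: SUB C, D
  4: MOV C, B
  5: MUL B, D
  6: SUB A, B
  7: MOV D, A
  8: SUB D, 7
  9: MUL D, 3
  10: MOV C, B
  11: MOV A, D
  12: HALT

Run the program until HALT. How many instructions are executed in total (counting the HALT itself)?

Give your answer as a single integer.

Answer: 13

Derivation:
Step 1: PC=0 exec 'SUB A, D'. After: A=0 B=0 C=0 D=0 ZF=1 PC=1
Step 2: PC=1 exec 'MOV A, B'. After: A=0 B=0 C=0 D=0 ZF=1 PC=2
Step 3: PC=2 exec 'MOV D, 6'. After: A=0 B=0 C=0 D=6 ZF=1 PC=3
Step 4: PC=3 exec 'SUB C, D'. After: A=0 B=0 C=-6 D=6 ZF=0 PC=4
Step 5: PC=4 exec 'MOV C, B'. After: A=0 B=0 C=0 D=6 ZF=0 PC=5
Step 6: PC=5 exec 'MUL B, D'. After: A=0 B=0 C=0 D=6 ZF=1 PC=6
Step 7: PC=6 exec 'SUB A, B'. After: A=0 B=0 C=0 D=6 ZF=1 PC=7
Step 8: PC=7 exec 'MOV D, A'. After: A=0 B=0 C=0 D=0 ZF=1 PC=8
Step 9: PC=8 exec 'SUB D, 7'. After: A=0 B=0 C=0 D=-7 ZF=0 PC=9
Step 10: PC=9 exec 'MUL D, 3'. After: A=0 B=0 C=0 D=-21 ZF=0 PC=10
Step 11: PC=10 exec 'MOV C, B'. After: A=0 B=0 C=0 D=-21 ZF=0 PC=11
Step 12: PC=11 exec 'MOV A, D'. After: A=-21 B=0 C=0 D=-21 ZF=0 PC=12
Step 13: PC=12 exec 'HALT'. After: A=-21 B=0 C=0 D=-21 ZF=0 PC=12 HALTED
Total instructions executed: 13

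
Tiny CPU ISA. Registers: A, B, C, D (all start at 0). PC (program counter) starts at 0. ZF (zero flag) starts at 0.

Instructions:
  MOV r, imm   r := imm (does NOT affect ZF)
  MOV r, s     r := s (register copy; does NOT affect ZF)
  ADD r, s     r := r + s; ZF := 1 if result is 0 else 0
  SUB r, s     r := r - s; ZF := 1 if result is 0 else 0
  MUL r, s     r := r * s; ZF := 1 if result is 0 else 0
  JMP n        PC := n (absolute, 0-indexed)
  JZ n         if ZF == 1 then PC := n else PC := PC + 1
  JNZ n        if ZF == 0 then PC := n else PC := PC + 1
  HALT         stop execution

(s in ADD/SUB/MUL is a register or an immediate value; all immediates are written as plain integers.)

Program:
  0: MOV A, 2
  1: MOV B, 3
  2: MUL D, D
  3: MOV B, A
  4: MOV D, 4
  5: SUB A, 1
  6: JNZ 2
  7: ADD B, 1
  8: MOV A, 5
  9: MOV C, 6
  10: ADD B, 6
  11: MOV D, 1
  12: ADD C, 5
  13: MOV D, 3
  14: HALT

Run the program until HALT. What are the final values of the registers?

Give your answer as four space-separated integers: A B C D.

Answer: 5 8 11 3

Derivation:
Step 1: PC=0 exec 'MOV A, 2'. After: A=2 B=0 C=0 D=0 ZF=0 PC=1
Step 2: PC=1 exec 'MOV B, 3'. After: A=2 B=3 C=0 D=0 ZF=0 PC=2
Step 3: PC=2 exec 'MUL D, D'. After: A=2 B=3 C=0 D=0 ZF=1 PC=3
Step 4: PC=3 exec 'MOV B, A'. After: A=2 B=2 C=0 D=0 ZF=1 PC=4
Step 5: PC=4 exec 'MOV D, 4'. After: A=2 B=2 C=0 D=4 ZF=1 PC=5
Step 6: PC=5 exec 'SUB A, 1'. After: A=1 B=2 C=0 D=4 ZF=0 PC=6
Step 7: PC=6 exec 'JNZ 2'. After: A=1 B=2 C=0 D=4 ZF=0 PC=2
Step 8: PC=2 exec 'MUL D, D'. After: A=1 B=2 C=0 D=16 ZF=0 PC=3
Step 9: PC=3 exec 'MOV B, A'. After: A=1 B=1 C=0 D=16 ZF=0 PC=4
Step 10: PC=4 exec 'MOV D, 4'. After: A=1 B=1 C=0 D=4 ZF=0 PC=5
Step 11: PC=5 exec 'SUB A, 1'. After: A=0 B=1 C=0 D=4 ZF=1 PC=6
Step 12: PC=6 exec 'JNZ 2'. After: A=0 B=1 C=0 D=4 ZF=1 PC=7
Step 13: PC=7 exec 'ADD B, 1'. After: A=0 B=2 C=0 D=4 ZF=0 PC=8
Step 14: PC=8 exec 'MOV A, 5'. After: A=5 B=2 C=0 D=4 ZF=0 PC=9
Step 15: PC=9 exec 'MOV C, 6'. After: A=5 B=2 C=6 D=4 ZF=0 PC=10
Step 16: PC=10 exec 'ADD B, 6'. After: A=5 B=8 C=6 D=4 ZF=0 PC=11
Step 17: PC=11 exec 'MOV D, 1'. After: A=5 B=8 C=6 D=1 ZF=0 PC=12
Step 18: PC=12 exec 'ADD C, 5'. After: A=5 B=8 C=11 D=1 ZF=0 PC=13
Step 19: PC=13 exec 'MOV D, 3'. After: A=5 B=8 C=11 D=3 ZF=0 PC=14
Step 20: PC=14 exec 'HALT'. After: A=5 B=8 C=11 D=3 ZF=0 PC=14 HALTED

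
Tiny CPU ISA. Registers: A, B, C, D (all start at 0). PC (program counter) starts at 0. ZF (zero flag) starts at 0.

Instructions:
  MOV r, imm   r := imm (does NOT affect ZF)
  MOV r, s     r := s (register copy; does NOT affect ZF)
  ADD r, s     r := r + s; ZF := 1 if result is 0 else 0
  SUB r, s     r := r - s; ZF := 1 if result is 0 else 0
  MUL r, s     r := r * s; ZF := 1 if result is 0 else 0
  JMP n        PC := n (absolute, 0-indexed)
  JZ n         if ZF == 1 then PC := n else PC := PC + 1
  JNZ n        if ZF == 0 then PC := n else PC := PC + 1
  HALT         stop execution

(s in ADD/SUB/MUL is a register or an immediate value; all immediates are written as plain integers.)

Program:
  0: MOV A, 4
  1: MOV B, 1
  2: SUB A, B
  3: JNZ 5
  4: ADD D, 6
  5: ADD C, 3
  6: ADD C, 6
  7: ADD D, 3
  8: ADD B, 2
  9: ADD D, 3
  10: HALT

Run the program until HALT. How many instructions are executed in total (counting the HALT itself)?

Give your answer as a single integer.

Step 1: PC=0 exec 'MOV A, 4'. After: A=4 B=0 C=0 D=0 ZF=0 PC=1
Step 2: PC=1 exec 'MOV B, 1'. After: A=4 B=1 C=0 D=0 ZF=0 PC=2
Step 3: PC=2 exec 'SUB A, B'. After: A=3 B=1 C=0 D=0 ZF=0 PC=3
Step 4: PC=3 exec 'JNZ 5'. After: A=3 B=1 C=0 D=0 ZF=0 PC=5
Step 5: PC=5 exec 'ADD C, 3'. After: A=3 B=1 C=3 D=0 ZF=0 PC=6
Step 6: PC=6 exec 'ADD C, 6'. After: A=3 B=1 C=9 D=0 ZF=0 PC=7
Step 7: PC=7 exec 'ADD D, 3'. After: A=3 B=1 C=9 D=3 ZF=0 PC=8
Step 8: PC=8 exec 'ADD B, 2'. After: A=3 B=3 C=9 D=3 ZF=0 PC=9
Step 9: PC=9 exec 'ADD D, 3'. After: A=3 B=3 C=9 D=6 ZF=0 PC=10
Step 10: PC=10 exec 'HALT'. After: A=3 B=3 C=9 D=6 ZF=0 PC=10 HALTED
Total instructions executed: 10

Answer: 10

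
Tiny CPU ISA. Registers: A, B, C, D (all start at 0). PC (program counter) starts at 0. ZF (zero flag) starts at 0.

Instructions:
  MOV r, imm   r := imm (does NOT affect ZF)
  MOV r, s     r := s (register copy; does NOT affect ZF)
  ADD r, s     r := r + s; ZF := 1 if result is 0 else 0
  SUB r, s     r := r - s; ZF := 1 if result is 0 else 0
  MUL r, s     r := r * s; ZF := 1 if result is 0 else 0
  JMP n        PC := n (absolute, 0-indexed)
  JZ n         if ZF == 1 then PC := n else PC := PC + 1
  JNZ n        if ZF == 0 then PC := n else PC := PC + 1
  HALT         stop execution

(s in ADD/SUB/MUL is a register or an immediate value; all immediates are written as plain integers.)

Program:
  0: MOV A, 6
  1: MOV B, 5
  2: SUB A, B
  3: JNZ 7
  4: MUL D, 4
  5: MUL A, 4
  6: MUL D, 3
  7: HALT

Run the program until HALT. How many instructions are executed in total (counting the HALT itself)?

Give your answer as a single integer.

Step 1: PC=0 exec 'MOV A, 6'. After: A=6 B=0 C=0 D=0 ZF=0 PC=1
Step 2: PC=1 exec 'MOV B, 5'. After: A=6 B=5 C=0 D=0 ZF=0 PC=2
Step 3: PC=2 exec 'SUB A, B'. After: A=1 B=5 C=0 D=0 ZF=0 PC=3
Step 4: PC=3 exec 'JNZ 7'. After: A=1 B=5 C=0 D=0 ZF=0 PC=7
Step 5: PC=7 exec 'HALT'. After: A=1 B=5 C=0 D=0 ZF=0 PC=7 HALTED
Total instructions executed: 5

Answer: 5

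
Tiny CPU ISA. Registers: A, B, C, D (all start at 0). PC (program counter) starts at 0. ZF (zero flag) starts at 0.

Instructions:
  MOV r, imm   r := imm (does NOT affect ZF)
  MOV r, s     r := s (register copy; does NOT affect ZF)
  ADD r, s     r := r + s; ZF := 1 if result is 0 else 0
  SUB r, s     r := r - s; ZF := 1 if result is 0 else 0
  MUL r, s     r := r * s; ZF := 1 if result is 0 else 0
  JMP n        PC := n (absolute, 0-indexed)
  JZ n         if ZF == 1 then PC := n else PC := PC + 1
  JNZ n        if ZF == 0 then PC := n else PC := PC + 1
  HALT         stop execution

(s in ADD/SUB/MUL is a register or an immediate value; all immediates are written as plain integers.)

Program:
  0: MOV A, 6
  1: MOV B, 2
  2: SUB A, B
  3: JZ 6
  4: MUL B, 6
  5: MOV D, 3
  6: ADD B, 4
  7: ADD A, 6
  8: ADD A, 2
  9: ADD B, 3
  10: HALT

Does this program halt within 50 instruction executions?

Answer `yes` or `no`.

Step 1: PC=0 exec 'MOV A, 6'. After: A=6 B=0 C=0 D=0 ZF=0 PC=1
Step 2: PC=1 exec 'MOV B, 2'. After: A=6 B=2 C=0 D=0 ZF=0 PC=2
Step 3: PC=2 exec 'SUB A, B'. After: A=4 B=2 C=0 D=0 ZF=0 PC=3
Step 4: PC=3 exec 'JZ 6'. After: A=4 B=2 C=0 D=0 ZF=0 PC=4
Step 5: PC=4 exec 'MUL B, 6'. After: A=4 B=12 C=0 D=0 ZF=0 PC=5
Step 6: PC=5 exec 'MOV D, 3'. After: A=4 B=12 C=0 D=3 ZF=0 PC=6
Step 7: PC=6 exec 'ADD B, 4'. After: A=4 B=16 C=0 D=3 ZF=0 PC=7
Step 8: PC=7 exec 'ADD A, 6'. After: A=10 B=16 C=0 D=3 ZF=0 PC=8
Step 9: PC=8 exec 'ADD A, 2'. After: A=12 B=16 C=0 D=3 ZF=0 PC=9
Step 10: PC=9 exec 'ADD B, 3'. After: A=12 B=19 C=0 D=3 ZF=0 PC=10
Step 11: PC=10 exec 'HALT'. After: A=12 B=19 C=0 D=3 ZF=0 PC=10 HALTED

Answer: yes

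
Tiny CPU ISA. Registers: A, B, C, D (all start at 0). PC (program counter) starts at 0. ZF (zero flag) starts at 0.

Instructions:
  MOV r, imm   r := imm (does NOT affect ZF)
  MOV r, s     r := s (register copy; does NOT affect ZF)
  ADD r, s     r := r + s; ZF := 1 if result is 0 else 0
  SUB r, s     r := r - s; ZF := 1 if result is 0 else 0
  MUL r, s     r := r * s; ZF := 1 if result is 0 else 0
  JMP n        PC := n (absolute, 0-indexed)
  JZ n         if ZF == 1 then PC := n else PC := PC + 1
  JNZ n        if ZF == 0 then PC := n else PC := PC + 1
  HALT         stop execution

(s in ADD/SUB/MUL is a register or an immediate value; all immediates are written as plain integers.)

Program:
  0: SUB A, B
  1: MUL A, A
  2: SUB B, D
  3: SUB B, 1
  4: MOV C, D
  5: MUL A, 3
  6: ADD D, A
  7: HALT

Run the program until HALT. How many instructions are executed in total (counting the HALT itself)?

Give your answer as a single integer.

Step 1: PC=0 exec 'SUB A, B'. After: A=0 B=0 C=0 D=0 ZF=1 PC=1
Step 2: PC=1 exec 'MUL A, A'. After: A=0 B=0 C=0 D=0 ZF=1 PC=2
Step 3: PC=2 exec 'SUB B, D'. After: A=0 B=0 C=0 D=0 ZF=1 PC=3
Step 4: PC=3 exec 'SUB B, 1'. After: A=0 B=-1 C=0 D=0 ZF=0 PC=4
Step 5: PC=4 exec 'MOV C, D'. After: A=0 B=-1 C=0 D=0 ZF=0 PC=5
Step 6: PC=5 exec 'MUL A, 3'. After: A=0 B=-1 C=0 D=0 ZF=1 PC=6
Step 7: PC=6 exec 'ADD D, A'. After: A=0 B=-1 C=0 D=0 ZF=1 PC=7
Step 8: PC=7 exec 'HALT'. After: A=0 B=-1 C=0 D=0 ZF=1 PC=7 HALTED
Total instructions executed: 8

Answer: 8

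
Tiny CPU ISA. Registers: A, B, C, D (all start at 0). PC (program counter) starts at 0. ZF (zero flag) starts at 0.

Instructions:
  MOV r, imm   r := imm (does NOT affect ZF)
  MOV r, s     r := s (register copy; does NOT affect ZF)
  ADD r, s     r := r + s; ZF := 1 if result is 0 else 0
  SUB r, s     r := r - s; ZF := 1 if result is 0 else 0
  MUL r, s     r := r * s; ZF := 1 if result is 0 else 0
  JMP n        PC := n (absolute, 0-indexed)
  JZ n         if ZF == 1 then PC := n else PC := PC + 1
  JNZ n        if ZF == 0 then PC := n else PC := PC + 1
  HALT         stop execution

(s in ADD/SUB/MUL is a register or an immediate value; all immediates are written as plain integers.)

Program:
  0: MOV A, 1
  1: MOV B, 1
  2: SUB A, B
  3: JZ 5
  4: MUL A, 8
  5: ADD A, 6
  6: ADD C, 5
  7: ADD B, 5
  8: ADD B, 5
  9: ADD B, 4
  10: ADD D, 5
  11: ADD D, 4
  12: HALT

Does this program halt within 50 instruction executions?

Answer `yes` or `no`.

Step 1: PC=0 exec 'MOV A, 1'. After: A=1 B=0 C=0 D=0 ZF=0 PC=1
Step 2: PC=1 exec 'MOV B, 1'. After: A=1 B=1 C=0 D=0 ZF=0 PC=2
Step 3: PC=2 exec 'SUB A, B'. After: A=0 B=1 C=0 D=0 ZF=1 PC=3
Step 4: PC=3 exec 'JZ 5'. After: A=0 B=1 C=0 D=0 ZF=1 PC=5
Step 5: PC=5 exec 'ADD A, 6'. After: A=6 B=1 C=0 D=0 ZF=0 PC=6
Step 6: PC=6 exec 'ADD C, 5'. After: A=6 B=1 C=5 D=0 ZF=0 PC=7
Step 7: PC=7 exec 'ADD B, 5'. After: A=6 B=6 C=5 D=0 ZF=0 PC=8
Step 8: PC=8 exec 'ADD B, 5'. After: A=6 B=11 C=5 D=0 ZF=0 PC=9
Step 9: PC=9 exec 'ADD B, 4'. After: A=6 B=15 C=5 D=0 ZF=0 PC=10
Step 10: PC=10 exec 'ADD D, 5'. After: A=6 B=15 C=5 D=5 ZF=0 PC=11
Step 11: PC=11 exec 'ADD D, 4'. After: A=6 B=15 C=5 D=9 ZF=0 PC=12
Step 12: PC=12 exec 'HALT'. After: A=6 B=15 C=5 D=9 ZF=0 PC=12 HALTED

Answer: yes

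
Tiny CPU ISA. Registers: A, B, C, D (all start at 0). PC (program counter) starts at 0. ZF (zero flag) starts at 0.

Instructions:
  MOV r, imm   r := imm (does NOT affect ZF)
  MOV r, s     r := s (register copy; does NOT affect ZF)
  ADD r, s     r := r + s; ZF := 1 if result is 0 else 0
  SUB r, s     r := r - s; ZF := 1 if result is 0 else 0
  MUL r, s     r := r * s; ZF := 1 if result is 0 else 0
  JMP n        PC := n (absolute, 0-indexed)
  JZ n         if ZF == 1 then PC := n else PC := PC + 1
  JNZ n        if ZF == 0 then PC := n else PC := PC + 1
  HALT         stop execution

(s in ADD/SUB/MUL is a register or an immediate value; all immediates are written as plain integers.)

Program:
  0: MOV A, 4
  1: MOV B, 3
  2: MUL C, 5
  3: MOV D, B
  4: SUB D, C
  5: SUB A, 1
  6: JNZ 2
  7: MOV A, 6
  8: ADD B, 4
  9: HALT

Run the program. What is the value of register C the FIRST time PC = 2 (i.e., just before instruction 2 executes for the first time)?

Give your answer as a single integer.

Step 1: PC=0 exec 'MOV A, 4'. After: A=4 B=0 C=0 D=0 ZF=0 PC=1
Step 2: PC=1 exec 'MOV B, 3'. After: A=4 B=3 C=0 D=0 ZF=0 PC=2
First time PC=2: C=0

0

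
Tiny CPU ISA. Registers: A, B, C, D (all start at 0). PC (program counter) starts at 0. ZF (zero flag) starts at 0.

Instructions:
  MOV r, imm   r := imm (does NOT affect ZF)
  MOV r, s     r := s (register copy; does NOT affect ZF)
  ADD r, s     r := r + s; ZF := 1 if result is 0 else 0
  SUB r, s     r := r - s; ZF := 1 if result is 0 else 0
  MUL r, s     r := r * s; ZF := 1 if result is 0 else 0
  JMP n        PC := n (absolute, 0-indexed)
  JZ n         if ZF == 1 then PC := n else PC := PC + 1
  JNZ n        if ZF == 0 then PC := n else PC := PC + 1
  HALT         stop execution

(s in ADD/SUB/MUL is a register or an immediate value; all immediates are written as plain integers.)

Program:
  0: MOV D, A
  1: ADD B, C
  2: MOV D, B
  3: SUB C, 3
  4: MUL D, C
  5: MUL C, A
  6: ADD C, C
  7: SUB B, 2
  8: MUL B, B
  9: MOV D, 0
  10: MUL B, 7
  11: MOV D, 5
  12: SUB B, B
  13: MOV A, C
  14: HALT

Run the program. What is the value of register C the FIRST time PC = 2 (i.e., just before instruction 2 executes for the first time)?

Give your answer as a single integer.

Step 1: PC=0 exec 'MOV D, A'. After: A=0 B=0 C=0 D=0 ZF=0 PC=1
Step 2: PC=1 exec 'ADD B, C'. After: A=0 B=0 C=0 D=0 ZF=1 PC=2
First time PC=2: C=0

0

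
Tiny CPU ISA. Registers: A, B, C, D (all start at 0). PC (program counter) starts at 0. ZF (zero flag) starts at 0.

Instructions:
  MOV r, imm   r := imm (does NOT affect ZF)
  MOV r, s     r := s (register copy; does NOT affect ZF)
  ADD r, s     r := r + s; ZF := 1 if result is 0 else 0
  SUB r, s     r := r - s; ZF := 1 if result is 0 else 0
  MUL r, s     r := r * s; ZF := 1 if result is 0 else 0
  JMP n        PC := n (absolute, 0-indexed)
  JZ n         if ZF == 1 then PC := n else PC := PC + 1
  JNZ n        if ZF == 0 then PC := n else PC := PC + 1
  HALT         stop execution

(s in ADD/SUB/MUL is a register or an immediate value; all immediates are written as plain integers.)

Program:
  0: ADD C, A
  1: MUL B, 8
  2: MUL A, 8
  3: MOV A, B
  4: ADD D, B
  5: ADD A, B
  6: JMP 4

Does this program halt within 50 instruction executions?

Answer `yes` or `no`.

Answer: no

Derivation:
Step 1: PC=0 exec 'ADD C, A'. After: A=0 B=0 C=0 D=0 ZF=1 PC=1
Step 2: PC=1 exec 'MUL B, 8'. After: A=0 B=0 C=0 D=0 ZF=1 PC=2
Step 3: PC=2 exec 'MUL A, 8'. After: A=0 B=0 C=0 D=0 ZF=1 PC=3
Step 4: PC=3 exec 'MOV A, B'. After: A=0 B=0 C=0 D=0 ZF=1 PC=4
Step 5: PC=4 exec 'ADD D, B'. After: A=0 B=0 C=0 D=0 ZF=1 PC=5
Step 6: PC=5 exec 'ADD A, B'. After: A=0 B=0 C=0 D=0 ZF=1 PC=6
Step 7: PC=6 exec 'JMP 4'. After: A=0 B=0 C=0 D=0 ZF=1 PC=4
State after step 7 equals state after step 4: the program is in a cycle of length 3 and will never halt.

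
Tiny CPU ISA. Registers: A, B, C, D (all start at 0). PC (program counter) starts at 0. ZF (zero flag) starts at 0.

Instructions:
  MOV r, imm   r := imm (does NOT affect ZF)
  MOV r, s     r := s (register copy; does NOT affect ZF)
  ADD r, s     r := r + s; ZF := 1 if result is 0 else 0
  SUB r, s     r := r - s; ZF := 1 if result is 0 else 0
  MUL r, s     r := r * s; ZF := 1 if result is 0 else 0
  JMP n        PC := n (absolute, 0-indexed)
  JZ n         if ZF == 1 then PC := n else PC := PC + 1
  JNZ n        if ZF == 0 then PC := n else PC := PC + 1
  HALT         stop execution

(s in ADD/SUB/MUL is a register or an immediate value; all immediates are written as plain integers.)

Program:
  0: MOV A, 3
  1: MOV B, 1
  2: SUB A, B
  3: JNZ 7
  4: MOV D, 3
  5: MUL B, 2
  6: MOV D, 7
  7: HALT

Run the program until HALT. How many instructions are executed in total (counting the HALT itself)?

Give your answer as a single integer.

Answer: 5

Derivation:
Step 1: PC=0 exec 'MOV A, 3'. After: A=3 B=0 C=0 D=0 ZF=0 PC=1
Step 2: PC=1 exec 'MOV B, 1'. After: A=3 B=1 C=0 D=0 ZF=0 PC=2
Step 3: PC=2 exec 'SUB A, B'. After: A=2 B=1 C=0 D=0 ZF=0 PC=3
Step 4: PC=3 exec 'JNZ 7'. After: A=2 B=1 C=0 D=0 ZF=0 PC=7
Step 5: PC=7 exec 'HALT'. After: A=2 B=1 C=0 D=0 ZF=0 PC=7 HALTED
Total instructions executed: 5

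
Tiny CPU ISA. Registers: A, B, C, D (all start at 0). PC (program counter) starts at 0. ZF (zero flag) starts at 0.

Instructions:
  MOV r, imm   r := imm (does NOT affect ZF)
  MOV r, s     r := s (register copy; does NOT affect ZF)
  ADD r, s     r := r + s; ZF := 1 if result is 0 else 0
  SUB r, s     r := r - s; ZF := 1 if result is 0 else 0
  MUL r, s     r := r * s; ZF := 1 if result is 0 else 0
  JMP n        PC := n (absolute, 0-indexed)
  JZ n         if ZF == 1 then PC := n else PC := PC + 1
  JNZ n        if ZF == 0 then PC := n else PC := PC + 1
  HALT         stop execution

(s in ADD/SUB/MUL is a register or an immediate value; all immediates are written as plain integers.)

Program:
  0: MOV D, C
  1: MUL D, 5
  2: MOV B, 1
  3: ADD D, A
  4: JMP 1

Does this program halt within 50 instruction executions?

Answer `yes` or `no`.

Step 1: PC=0 exec 'MOV D, C'. After: A=0 B=0 C=0 D=0 ZF=0 PC=1
Step 2: PC=1 exec 'MUL D, 5'. After: A=0 B=0 C=0 D=0 ZF=1 PC=2
Step 3: PC=2 exec 'MOV B, 1'. After: A=0 B=1 C=0 D=0 ZF=1 PC=3
Step 4: PC=3 exec 'ADD D, A'. After: A=0 B=1 C=0 D=0 ZF=1 PC=4
Step 5: PC=4 exec 'JMP 1'. After: A=0 B=1 C=0 D=0 ZF=1 PC=1
Step 6: PC=1 exec 'MUL D, 5'. After: A=0 B=1 C=0 D=0 ZF=1 PC=2
Step 7: PC=2 exec 'MOV B, 1'. After: A=0 B=1 C=0 D=0 ZF=1 PC=3
State after step 7 equals state after step 3: the program is in a cycle of length 4 and will never halt.

Answer: no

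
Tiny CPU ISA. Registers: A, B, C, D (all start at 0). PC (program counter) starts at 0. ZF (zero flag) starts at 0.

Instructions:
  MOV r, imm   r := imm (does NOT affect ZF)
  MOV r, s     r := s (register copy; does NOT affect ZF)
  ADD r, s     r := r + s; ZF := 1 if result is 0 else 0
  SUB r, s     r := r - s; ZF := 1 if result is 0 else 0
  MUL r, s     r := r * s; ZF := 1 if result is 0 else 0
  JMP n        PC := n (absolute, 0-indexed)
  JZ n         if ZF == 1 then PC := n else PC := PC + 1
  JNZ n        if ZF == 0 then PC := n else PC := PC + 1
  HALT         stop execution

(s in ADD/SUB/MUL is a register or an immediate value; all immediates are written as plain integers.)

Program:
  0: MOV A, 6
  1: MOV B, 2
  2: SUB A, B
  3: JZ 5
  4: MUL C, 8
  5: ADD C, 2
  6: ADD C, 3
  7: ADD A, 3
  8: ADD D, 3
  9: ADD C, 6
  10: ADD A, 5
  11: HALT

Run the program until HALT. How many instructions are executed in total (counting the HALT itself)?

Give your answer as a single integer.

Answer: 12

Derivation:
Step 1: PC=0 exec 'MOV A, 6'. After: A=6 B=0 C=0 D=0 ZF=0 PC=1
Step 2: PC=1 exec 'MOV B, 2'. After: A=6 B=2 C=0 D=0 ZF=0 PC=2
Step 3: PC=2 exec 'SUB A, B'. After: A=4 B=2 C=0 D=0 ZF=0 PC=3
Step 4: PC=3 exec 'JZ 5'. After: A=4 B=2 C=0 D=0 ZF=0 PC=4
Step 5: PC=4 exec 'MUL C, 8'. After: A=4 B=2 C=0 D=0 ZF=1 PC=5
Step 6: PC=5 exec 'ADD C, 2'. After: A=4 B=2 C=2 D=0 ZF=0 PC=6
Step 7: PC=6 exec 'ADD C, 3'. After: A=4 B=2 C=5 D=0 ZF=0 PC=7
Step 8: PC=7 exec 'ADD A, 3'. After: A=7 B=2 C=5 D=0 ZF=0 PC=8
Step 9: PC=8 exec 'ADD D, 3'. After: A=7 B=2 C=5 D=3 ZF=0 PC=9
Step 10: PC=9 exec 'ADD C, 6'. After: A=7 B=2 C=11 D=3 ZF=0 PC=10
Step 11: PC=10 exec 'ADD A, 5'. After: A=12 B=2 C=11 D=3 ZF=0 PC=11
Step 12: PC=11 exec 'HALT'. After: A=12 B=2 C=11 D=3 ZF=0 PC=11 HALTED
Total instructions executed: 12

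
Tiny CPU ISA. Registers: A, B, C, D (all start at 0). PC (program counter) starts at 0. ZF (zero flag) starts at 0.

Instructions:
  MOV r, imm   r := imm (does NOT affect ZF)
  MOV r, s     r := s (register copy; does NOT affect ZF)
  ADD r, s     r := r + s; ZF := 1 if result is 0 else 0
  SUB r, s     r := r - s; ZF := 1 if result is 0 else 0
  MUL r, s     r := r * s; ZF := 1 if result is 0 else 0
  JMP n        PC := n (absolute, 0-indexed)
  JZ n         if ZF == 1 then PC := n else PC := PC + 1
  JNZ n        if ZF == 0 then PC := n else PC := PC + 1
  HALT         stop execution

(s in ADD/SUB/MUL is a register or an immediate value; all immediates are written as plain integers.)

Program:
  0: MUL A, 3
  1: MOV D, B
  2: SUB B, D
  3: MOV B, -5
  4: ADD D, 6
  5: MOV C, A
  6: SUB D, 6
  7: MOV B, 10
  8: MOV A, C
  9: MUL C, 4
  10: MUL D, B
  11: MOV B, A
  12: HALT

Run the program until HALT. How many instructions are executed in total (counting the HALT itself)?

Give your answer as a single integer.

Step 1: PC=0 exec 'MUL A, 3'. After: A=0 B=0 C=0 D=0 ZF=1 PC=1
Step 2: PC=1 exec 'MOV D, B'. After: A=0 B=0 C=0 D=0 ZF=1 PC=2
Step 3: PC=2 exec 'SUB B, D'. After: A=0 B=0 C=0 D=0 ZF=1 PC=3
Step 4: PC=3 exec 'MOV B, -5'. After: A=0 B=-5 C=0 D=0 ZF=1 PC=4
Step 5: PC=4 exec 'ADD D, 6'. After: A=0 B=-5 C=0 D=6 ZF=0 PC=5
Step 6: PC=5 exec 'MOV C, A'. After: A=0 B=-5 C=0 D=6 ZF=0 PC=6
Step 7: PC=6 exec 'SUB D, 6'. After: A=0 B=-5 C=0 D=0 ZF=1 PC=7
Step 8: PC=7 exec 'MOV B, 10'. After: A=0 B=10 C=0 D=0 ZF=1 PC=8
Step 9: PC=8 exec 'MOV A, C'. After: A=0 B=10 C=0 D=0 ZF=1 PC=9
Step 10: PC=9 exec 'MUL C, 4'. After: A=0 B=10 C=0 D=0 ZF=1 PC=10
Step 11: PC=10 exec 'MUL D, B'. After: A=0 B=10 C=0 D=0 ZF=1 PC=11
Step 12: PC=11 exec 'MOV B, A'. After: A=0 B=0 C=0 D=0 ZF=1 PC=12
Step 13: PC=12 exec 'HALT'. After: A=0 B=0 C=0 D=0 ZF=1 PC=12 HALTED
Total instructions executed: 13

Answer: 13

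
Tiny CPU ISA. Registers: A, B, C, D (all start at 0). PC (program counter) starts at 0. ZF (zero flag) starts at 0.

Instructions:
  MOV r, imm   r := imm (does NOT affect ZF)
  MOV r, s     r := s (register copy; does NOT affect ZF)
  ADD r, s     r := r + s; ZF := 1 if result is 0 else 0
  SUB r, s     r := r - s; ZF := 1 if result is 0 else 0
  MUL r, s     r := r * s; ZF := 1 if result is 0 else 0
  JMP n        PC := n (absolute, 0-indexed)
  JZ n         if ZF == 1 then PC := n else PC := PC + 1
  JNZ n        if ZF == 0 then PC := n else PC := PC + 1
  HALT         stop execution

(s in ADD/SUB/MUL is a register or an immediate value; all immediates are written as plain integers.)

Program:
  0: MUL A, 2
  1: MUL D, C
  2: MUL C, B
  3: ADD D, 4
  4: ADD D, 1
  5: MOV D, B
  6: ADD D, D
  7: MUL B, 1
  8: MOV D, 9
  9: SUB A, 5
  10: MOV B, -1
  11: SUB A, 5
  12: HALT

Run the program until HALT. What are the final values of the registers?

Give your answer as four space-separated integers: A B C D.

Answer: -10 -1 0 9

Derivation:
Step 1: PC=0 exec 'MUL A, 2'. After: A=0 B=0 C=0 D=0 ZF=1 PC=1
Step 2: PC=1 exec 'MUL D, C'. After: A=0 B=0 C=0 D=0 ZF=1 PC=2
Step 3: PC=2 exec 'MUL C, B'. After: A=0 B=0 C=0 D=0 ZF=1 PC=3
Step 4: PC=3 exec 'ADD D, 4'. After: A=0 B=0 C=0 D=4 ZF=0 PC=4
Step 5: PC=4 exec 'ADD D, 1'. After: A=0 B=0 C=0 D=5 ZF=0 PC=5
Step 6: PC=5 exec 'MOV D, B'. After: A=0 B=0 C=0 D=0 ZF=0 PC=6
Step 7: PC=6 exec 'ADD D, D'. After: A=0 B=0 C=0 D=0 ZF=1 PC=7
Step 8: PC=7 exec 'MUL B, 1'. After: A=0 B=0 C=0 D=0 ZF=1 PC=8
Step 9: PC=8 exec 'MOV D, 9'. After: A=0 B=0 C=0 D=9 ZF=1 PC=9
Step 10: PC=9 exec 'SUB A, 5'. After: A=-5 B=0 C=0 D=9 ZF=0 PC=10
Step 11: PC=10 exec 'MOV B, -1'. After: A=-5 B=-1 C=0 D=9 ZF=0 PC=11
Step 12: PC=11 exec 'SUB A, 5'. After: A=-10 B=-1 C=0 D=9 ZF=0 PC=12
Step 13: PC=12 exec 'HALT'. After: A=-10 B=-1 C=0 D=9 ZF=0 PC=12 HALTED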